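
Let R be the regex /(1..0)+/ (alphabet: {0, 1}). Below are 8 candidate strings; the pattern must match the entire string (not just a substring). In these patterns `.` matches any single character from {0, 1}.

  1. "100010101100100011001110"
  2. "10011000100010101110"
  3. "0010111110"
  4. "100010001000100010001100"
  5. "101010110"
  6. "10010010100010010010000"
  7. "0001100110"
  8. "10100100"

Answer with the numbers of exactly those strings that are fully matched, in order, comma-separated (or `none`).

1, 4

1 → match
2 → no match
3 → no match — must start with "1"
4 → match
5 → no match
6 → no match
7 → no match — must start with "1"
8 → no match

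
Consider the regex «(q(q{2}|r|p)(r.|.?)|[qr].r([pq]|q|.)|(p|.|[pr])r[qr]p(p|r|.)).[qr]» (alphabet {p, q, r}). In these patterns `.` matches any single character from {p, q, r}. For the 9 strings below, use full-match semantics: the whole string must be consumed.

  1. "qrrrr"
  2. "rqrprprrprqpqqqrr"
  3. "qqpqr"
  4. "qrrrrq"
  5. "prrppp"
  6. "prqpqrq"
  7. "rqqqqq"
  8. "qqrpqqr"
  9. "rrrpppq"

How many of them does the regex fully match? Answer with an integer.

4

1 → match
2 → no match
3 → no match
4 → match
5 → no match
6 → match
7 → no match
8 → no match
9 → match
Total matched: 4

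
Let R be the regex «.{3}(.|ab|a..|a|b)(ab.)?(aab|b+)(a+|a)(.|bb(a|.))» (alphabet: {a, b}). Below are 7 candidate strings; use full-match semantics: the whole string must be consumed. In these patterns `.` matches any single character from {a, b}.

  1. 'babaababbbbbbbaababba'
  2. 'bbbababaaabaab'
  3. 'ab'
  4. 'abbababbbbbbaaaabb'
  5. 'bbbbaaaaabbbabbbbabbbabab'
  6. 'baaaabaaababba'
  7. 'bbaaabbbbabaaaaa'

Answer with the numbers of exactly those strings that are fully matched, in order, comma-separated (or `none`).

1 → no match
2 → match
3 → no match
4 → no match
5 → no match
6 → match
7 → no match

2, 6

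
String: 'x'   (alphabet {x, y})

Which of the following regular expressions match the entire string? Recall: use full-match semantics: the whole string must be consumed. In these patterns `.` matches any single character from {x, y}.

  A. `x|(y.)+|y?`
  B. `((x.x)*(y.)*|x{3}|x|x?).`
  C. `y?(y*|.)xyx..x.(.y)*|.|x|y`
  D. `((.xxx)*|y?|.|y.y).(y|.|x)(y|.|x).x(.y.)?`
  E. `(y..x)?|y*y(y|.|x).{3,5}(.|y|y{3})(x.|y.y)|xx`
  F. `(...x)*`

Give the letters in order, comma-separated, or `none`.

A, B, C

A → match
B → match
C → match
D → no match
E → no match
F → no match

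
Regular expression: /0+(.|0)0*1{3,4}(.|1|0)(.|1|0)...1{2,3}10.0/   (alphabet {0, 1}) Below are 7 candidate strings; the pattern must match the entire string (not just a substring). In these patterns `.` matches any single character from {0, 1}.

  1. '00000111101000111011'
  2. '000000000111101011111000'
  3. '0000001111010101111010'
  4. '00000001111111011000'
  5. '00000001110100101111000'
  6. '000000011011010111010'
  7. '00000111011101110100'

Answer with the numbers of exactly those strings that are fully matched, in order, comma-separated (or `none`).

1 → no match — must end with '0'
2 → match
3 → match
4 → no match
5 → no match
6 → no match
7 → no match

2, 3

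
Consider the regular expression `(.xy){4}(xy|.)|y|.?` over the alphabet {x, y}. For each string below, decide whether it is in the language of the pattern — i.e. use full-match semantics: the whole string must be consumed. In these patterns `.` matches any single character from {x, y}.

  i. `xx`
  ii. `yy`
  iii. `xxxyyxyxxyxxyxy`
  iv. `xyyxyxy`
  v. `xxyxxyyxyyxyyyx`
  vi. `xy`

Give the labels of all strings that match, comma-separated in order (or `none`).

i → no match
ii → no match
iii → no match
iv → no match
v → no match
vi → no match

none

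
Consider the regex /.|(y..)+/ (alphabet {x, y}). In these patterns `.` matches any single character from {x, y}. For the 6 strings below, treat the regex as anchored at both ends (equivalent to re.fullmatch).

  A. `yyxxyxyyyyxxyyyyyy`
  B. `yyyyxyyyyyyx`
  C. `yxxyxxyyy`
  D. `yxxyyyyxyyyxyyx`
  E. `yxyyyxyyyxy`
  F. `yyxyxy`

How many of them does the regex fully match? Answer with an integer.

4

A → no match
B → match
C → match
D → match
E → no match
F → match
Total matched: 4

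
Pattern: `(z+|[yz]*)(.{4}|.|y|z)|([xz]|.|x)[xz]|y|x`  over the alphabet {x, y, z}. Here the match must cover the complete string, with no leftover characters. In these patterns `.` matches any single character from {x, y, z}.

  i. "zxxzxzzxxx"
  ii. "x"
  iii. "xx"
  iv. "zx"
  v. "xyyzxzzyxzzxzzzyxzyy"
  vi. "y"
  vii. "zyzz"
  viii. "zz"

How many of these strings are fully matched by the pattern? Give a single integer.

6

i → no match
ii → match
iii → match
iv → match
v → no match
vi → match
vii → match
viii → match
Total matched: 6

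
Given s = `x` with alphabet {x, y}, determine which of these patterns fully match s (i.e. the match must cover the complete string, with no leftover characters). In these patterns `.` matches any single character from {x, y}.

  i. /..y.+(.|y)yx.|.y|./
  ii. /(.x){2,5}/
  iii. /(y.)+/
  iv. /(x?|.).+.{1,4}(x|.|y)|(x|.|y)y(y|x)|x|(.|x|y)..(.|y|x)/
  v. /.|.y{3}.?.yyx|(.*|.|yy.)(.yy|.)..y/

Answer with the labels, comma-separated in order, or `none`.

i, iv, v

i → match
ii → no match
iii → no match — must start with `y`
iv → match
v → match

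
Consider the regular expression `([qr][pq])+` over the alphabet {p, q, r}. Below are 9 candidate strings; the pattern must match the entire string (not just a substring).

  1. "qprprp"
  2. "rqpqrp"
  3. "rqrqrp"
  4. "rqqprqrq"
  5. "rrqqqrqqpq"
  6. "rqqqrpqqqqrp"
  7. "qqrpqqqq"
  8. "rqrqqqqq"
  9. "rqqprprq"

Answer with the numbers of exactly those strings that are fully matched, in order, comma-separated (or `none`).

1, 3, 4, 6, 7, 8, 9

1 → match
2 → no match
3 → match
4 → match
5 → no match
6 → match
7 → match
8 → match
9 → match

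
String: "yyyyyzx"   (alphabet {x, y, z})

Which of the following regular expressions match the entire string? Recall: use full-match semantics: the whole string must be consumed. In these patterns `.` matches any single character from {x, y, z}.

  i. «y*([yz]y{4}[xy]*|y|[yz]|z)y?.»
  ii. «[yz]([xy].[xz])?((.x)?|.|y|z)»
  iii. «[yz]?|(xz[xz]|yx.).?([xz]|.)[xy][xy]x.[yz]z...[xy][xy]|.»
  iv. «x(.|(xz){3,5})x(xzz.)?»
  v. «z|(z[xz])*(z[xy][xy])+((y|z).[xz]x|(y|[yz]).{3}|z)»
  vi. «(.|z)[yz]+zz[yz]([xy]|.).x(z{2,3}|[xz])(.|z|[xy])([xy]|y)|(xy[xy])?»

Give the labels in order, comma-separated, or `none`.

i

i → match
ii → no match
iii → no match
iv → no match — must start with "x"
v → no match
vi → no match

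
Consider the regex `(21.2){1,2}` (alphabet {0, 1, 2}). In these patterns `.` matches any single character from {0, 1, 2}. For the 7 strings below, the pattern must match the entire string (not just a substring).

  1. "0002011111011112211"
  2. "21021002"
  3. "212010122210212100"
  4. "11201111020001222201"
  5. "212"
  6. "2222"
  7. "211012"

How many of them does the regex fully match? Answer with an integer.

1 → no match — must start with "21"
2 → no match
3 → no match — must end with "2"
4 → no match — must start with "21"
5 → no match
6 → no match — must start with "21"
7 → no match
Total matched: 0

0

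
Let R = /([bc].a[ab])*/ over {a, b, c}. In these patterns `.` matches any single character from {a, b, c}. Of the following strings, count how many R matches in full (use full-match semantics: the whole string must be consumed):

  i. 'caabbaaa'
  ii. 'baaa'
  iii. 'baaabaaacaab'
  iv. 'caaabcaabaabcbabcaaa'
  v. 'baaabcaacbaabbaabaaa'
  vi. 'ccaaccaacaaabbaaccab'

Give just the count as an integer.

6

i. 'caabbaaa' → match
ii. 'baaa' → match
iii. 'baaabaaacaab' → match
iv → match
v → match
vi → match
Total matched: 6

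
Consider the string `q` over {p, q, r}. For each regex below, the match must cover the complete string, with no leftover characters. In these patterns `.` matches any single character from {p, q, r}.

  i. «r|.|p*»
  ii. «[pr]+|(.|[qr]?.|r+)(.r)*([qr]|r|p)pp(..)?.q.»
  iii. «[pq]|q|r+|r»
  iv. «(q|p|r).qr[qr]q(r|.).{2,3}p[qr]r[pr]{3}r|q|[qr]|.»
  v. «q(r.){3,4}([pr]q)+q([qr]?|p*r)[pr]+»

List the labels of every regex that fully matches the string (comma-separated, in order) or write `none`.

i, iii, iv

i → match
ii → no match
iii → match
iv → match
v → no match — must start with `qr`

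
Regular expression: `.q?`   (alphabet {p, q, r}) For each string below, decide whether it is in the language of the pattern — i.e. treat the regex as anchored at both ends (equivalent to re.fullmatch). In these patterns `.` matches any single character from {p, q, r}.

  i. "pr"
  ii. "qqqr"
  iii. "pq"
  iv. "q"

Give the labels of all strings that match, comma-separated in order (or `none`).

i → no match
ii → no match
iii → match
iv → match

iii, iv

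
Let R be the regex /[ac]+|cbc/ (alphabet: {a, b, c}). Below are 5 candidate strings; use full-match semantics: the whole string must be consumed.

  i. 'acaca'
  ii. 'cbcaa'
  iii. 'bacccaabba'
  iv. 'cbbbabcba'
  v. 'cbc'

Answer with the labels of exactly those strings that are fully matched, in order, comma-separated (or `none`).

i, v

i → match
ii → no match
iii → no match
iv → no match
v → match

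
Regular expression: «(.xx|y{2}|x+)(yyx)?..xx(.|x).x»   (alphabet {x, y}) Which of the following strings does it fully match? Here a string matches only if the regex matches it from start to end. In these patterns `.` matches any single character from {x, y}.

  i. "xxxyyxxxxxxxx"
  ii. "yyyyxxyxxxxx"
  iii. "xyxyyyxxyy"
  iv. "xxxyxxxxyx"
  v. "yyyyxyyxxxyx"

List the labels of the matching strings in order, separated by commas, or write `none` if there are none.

i, ii, iv, v

i → match
ii. "yyyyxxyxxxxx" → match
iii. "xyxyyyxxyy" → no match — must end with "x"
iv. "xxxyxxxxyx" → match
v. "yyyyxyyxxxyx" → match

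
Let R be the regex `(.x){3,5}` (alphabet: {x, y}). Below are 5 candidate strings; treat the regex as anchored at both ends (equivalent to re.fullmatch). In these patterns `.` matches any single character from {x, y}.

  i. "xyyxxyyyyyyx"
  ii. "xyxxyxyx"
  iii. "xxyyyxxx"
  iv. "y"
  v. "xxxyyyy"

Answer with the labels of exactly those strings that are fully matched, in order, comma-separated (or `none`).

none

i → no match
ii → no match
iii → no match
iv → no match — must end with "x"
v → no match — must end with "x"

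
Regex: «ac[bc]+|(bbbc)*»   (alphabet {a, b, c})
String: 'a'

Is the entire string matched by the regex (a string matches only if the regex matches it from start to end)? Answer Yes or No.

No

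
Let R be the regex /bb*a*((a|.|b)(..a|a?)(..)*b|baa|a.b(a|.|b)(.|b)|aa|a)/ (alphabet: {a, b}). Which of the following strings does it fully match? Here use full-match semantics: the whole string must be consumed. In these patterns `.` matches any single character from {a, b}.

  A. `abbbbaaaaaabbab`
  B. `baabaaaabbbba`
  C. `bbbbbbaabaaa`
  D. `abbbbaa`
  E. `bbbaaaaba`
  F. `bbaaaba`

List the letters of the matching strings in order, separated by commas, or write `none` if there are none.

none

A → no match — must start with `b`
B → no match
C → no match
D → no match — must start with `b`
E → no match
F → no match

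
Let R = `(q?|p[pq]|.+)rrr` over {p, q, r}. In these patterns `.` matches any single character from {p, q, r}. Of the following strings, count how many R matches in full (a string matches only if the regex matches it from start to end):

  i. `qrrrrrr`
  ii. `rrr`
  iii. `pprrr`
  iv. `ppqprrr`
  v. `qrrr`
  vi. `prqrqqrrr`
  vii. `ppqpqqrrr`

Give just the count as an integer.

7

i → match
ii → match
iii → match
iv → match
v → match
vi → match
vii → match
Total matched: 7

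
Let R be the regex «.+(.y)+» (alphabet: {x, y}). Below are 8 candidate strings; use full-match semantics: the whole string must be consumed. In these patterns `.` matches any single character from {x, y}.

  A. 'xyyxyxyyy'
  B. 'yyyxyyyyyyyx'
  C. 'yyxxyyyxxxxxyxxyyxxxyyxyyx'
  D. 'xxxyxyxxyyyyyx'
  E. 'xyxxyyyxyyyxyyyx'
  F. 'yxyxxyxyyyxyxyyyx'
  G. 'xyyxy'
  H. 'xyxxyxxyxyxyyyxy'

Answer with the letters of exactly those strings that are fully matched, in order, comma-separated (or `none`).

A → match
B → no match — must end with 'y'
C → no match — must end with 'y'
D → no match — must end with 'y'
E → no match — must end with 'y'
F → no match — must end with 'y'
G → match
H → match

A, G, H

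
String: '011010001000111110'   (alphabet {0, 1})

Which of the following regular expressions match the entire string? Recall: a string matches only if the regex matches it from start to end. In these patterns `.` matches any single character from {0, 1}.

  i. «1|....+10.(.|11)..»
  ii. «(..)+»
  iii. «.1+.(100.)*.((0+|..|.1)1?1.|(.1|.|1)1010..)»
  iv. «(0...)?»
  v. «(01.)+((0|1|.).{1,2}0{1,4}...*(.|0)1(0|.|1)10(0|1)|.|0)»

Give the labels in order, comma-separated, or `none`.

ii, iii

i → no match
ii → match
iii → match
iv → no match
v → no match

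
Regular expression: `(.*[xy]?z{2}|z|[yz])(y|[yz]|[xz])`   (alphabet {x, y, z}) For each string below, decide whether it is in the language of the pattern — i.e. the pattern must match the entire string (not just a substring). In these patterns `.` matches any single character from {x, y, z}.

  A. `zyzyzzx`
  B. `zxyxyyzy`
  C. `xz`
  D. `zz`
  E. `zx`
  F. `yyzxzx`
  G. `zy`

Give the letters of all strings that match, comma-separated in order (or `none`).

A → match
B → no match
C → no match
D → match
E → match
F → no match
G → match

A, D, E, G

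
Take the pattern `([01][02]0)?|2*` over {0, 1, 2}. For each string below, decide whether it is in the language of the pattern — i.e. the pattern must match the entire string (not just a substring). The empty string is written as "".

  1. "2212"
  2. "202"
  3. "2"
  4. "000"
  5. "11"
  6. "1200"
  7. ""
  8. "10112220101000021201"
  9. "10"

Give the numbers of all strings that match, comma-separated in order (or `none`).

1 → no match
2 → no match
3 → match
4 → match
5 → no match
6 → no match
7 → match
8 → no match
9 → no match

3, 4, 7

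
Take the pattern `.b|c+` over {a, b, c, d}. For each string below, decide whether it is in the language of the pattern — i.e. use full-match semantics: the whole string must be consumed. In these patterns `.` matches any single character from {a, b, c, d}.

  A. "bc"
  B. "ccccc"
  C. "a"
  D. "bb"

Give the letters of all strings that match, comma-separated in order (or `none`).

B, D

A → no match
B → match
C → no match
D → match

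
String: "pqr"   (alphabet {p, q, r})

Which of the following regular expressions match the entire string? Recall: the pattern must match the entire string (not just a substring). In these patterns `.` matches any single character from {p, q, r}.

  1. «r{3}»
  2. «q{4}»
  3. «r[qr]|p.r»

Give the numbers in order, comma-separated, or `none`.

1 → no match — must start with "r"
2 → no match — must start with "q"
3 → match

3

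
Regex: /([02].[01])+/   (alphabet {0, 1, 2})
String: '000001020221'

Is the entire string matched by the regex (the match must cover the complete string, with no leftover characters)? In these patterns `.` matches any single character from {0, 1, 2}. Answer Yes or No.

Yes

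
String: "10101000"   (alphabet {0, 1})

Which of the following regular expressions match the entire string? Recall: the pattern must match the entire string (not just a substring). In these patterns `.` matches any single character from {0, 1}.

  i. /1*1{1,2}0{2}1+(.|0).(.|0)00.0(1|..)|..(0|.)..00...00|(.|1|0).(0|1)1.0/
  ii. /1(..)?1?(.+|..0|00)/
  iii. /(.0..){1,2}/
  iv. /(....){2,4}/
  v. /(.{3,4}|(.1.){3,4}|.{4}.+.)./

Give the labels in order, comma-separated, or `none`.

i → no match
ii → match
iii → match
iv → match
v → match

ii, iii, iv, v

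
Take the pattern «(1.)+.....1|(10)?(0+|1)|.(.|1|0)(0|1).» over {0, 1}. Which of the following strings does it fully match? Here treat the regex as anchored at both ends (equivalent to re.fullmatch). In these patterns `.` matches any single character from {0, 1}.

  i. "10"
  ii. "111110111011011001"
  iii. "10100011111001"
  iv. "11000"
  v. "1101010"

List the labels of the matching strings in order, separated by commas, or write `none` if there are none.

i. "10" → no match
ii → match
iii → no match
iv. "11000" → no match
v. "1101010" → no match

ii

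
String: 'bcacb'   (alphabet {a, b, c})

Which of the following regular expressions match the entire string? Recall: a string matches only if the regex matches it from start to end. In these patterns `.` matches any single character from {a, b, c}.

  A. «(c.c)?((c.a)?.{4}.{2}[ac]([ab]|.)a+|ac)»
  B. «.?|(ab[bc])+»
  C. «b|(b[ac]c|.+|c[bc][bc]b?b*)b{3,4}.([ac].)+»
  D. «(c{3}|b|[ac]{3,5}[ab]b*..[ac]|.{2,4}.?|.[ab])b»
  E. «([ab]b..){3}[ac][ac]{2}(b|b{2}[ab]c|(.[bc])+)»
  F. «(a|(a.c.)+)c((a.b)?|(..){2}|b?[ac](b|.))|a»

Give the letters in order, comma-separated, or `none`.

D

A → no match
B → no match
C → no match
D → match
E → no match
F → no match — must start with 'a'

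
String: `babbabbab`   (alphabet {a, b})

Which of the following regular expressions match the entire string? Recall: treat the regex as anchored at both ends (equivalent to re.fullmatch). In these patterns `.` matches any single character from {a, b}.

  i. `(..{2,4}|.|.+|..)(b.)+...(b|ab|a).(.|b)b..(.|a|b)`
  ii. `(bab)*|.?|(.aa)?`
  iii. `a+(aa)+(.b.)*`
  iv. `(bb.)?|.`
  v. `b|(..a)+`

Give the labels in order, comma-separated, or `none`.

ii

i → no match
ii → match
iii → no match — must start with `a`
iv → no match
v → no match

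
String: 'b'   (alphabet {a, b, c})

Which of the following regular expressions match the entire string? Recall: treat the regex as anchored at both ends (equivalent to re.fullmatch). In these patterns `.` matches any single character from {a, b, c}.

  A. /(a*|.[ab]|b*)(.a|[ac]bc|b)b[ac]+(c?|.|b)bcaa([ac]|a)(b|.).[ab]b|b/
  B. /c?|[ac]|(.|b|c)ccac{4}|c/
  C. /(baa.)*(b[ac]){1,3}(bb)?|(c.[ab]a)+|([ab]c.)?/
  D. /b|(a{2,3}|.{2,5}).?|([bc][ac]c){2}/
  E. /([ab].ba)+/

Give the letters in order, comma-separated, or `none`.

A, D

A → match
B → no match
C → no match
D → match
E → no match — must end with 'ba'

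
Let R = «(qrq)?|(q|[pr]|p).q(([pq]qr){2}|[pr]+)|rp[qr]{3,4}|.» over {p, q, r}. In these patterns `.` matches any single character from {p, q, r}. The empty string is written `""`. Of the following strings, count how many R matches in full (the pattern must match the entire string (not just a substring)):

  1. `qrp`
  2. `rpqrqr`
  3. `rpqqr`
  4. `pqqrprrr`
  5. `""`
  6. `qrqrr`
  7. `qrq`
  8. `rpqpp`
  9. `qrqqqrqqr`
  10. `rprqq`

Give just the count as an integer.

9

1. `qrp` → no match
2. `rpqrqr` → match
3. `rpqqr` → match
4. `pqqrprrr` → match
5. `""` → match
6. `qrqrr` → match
7. `qrq` → match
8. `rpqpp` → match
9. `qrqqqrqqr` → match
10. `rprqq` → match
Total matched: 9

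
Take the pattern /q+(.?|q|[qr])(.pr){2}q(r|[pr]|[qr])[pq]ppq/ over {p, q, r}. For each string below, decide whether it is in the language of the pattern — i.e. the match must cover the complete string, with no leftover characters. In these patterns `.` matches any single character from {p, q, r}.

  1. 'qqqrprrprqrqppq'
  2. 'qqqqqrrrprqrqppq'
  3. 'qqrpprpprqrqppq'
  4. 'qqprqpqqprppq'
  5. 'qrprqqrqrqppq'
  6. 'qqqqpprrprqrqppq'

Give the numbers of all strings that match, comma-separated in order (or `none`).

1 → match
2 → no match
3 → match
4 → no match
5 → no match
6 → match

1, 3, 6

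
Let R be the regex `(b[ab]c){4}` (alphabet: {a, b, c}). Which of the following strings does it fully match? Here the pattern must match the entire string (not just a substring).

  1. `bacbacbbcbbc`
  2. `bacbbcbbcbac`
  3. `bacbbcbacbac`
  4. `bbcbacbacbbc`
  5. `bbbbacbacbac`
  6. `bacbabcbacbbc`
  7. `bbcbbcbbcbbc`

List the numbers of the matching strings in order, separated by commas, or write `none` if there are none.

1 → match
2 → match
3 → match
4 → match
5 → no match
6 → no match
7 → match

1, 2, 3, 4, 7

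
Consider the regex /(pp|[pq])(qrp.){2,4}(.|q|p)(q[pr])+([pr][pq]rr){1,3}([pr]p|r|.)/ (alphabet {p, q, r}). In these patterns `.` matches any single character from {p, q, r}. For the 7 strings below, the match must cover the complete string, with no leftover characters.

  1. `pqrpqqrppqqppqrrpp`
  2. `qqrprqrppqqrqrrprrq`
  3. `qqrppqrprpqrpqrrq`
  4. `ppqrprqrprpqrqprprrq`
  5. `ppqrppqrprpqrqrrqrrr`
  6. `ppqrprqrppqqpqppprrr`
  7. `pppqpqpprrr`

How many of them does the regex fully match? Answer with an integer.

1 → match
2 → match
3 → match
4 → match
5 → match
6 → match
7 → no match
Total matched: 6

6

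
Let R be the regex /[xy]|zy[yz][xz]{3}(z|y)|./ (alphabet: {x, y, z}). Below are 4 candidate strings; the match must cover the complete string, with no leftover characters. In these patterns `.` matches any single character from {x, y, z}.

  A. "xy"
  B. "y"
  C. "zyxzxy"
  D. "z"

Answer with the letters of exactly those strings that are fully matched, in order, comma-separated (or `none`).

B, D

A → no match
B → match
C → no match
D → match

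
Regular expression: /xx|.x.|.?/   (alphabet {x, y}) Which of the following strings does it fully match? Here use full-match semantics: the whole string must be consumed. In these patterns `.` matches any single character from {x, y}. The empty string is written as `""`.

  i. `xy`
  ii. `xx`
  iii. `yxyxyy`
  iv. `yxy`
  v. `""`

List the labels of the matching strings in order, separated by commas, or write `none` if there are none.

ii, iv, v

i → no match
ii → match
iii → no match
iv → match
v → match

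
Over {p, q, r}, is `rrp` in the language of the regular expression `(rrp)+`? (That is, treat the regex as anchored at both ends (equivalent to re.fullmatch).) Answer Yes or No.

Yes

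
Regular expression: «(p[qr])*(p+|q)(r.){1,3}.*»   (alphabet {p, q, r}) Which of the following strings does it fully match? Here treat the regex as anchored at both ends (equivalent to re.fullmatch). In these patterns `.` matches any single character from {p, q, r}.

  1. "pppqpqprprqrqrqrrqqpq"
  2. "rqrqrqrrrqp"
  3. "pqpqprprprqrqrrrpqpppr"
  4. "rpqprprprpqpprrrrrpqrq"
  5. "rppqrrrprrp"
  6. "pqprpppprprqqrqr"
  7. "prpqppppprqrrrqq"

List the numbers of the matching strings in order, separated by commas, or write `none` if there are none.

1 → no match
2 → no match
3 → match
4 → no match
5 → no match
6 → match
7 → match

3, 6, 7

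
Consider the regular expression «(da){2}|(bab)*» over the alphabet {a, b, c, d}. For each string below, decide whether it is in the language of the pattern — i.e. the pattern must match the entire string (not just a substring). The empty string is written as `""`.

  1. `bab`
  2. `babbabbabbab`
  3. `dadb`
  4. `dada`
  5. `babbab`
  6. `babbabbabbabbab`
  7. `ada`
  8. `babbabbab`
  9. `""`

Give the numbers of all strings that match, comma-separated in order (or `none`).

1, 2, 4, 5, 6, 8, 9

1 → match
2 → match
3 → no match
4 → match
5 → match
6 → match
7 → no match
8 → match
9 → match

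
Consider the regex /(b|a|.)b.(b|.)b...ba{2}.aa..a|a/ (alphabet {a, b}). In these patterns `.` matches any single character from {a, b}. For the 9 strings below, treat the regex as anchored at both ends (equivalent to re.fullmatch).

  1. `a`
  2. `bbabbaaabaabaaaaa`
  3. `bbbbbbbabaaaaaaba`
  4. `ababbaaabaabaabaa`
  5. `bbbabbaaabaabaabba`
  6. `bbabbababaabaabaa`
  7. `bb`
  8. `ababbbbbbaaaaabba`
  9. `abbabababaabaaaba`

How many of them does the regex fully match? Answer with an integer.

1 → match
2 → match
3 → match
4 → match
5 → no match
6 → match
7 → no match — must end with `a`
8 → match
9 → match
Total matched: 7

7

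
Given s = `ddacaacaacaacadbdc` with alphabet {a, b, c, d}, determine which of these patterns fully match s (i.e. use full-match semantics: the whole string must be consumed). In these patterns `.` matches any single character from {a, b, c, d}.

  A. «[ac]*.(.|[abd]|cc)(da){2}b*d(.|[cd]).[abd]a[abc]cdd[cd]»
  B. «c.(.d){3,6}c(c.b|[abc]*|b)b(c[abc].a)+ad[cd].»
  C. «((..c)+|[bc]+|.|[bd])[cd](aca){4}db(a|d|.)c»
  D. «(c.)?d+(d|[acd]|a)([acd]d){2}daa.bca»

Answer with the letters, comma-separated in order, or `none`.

A → no match
B → no match — must start with `c`
C → match
D → no match — must end with `bca`

C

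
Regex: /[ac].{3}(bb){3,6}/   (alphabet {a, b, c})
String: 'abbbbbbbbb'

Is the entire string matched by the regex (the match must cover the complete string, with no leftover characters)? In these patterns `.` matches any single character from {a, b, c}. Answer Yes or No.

Yes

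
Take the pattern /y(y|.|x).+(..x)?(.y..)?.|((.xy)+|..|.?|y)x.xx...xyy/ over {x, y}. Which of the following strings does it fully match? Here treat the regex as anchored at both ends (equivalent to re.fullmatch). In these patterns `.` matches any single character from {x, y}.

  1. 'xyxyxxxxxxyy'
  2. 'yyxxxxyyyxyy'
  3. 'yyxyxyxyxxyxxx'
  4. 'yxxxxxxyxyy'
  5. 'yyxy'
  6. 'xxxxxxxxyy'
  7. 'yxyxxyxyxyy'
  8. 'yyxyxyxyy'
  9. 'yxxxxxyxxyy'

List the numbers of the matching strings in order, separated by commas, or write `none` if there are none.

1, 2, 3, 4, 5, 6, 7, 8, 9

1 → match
2 → match
3 → match
4 → match
5 → match
6 → match
7 → match
8 → match
9 → match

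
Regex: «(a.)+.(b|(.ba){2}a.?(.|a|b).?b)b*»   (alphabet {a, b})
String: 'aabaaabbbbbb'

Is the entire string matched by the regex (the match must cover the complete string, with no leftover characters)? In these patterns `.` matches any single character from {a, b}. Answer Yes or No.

No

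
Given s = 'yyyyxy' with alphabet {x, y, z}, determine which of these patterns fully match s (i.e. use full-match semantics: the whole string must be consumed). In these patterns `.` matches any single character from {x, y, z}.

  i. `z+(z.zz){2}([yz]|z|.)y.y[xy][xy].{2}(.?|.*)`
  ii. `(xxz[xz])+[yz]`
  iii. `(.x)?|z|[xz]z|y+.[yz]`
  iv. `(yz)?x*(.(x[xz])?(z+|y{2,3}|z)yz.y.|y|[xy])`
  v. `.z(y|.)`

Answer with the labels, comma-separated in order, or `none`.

iii

i → no match — must start with 'z'
ii → no match — must start with 'xxz'
iii → match
iv → no match
v → no match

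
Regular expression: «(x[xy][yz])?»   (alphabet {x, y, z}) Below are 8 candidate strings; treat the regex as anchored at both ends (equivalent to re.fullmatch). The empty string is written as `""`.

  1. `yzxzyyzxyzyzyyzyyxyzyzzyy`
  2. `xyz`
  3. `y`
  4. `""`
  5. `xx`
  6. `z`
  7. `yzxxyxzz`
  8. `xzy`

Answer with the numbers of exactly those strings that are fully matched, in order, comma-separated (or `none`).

1 → no match
2 → match
3 → no match
4 → match
5 → no match
6 → no match
7 → no match
8 → no match

2, 4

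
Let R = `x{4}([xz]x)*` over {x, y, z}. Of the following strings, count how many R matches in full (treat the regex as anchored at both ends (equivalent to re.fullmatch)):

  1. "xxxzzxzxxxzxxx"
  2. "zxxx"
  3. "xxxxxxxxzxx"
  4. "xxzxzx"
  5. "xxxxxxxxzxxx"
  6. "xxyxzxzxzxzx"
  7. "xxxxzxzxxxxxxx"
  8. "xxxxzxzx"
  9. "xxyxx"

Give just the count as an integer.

1 → no match
2 → no match — must start with "x"
3 → no match
4 → no match
5 → match
6 → no match
7 → match
8 → match
9 → no match
Total matched: 3

3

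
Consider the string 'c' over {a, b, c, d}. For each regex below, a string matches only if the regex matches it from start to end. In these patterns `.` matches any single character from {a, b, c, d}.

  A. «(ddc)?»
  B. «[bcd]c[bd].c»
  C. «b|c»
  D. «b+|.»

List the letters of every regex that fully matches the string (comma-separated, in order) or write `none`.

C, D

A → no match
B → no match
C → match
D → match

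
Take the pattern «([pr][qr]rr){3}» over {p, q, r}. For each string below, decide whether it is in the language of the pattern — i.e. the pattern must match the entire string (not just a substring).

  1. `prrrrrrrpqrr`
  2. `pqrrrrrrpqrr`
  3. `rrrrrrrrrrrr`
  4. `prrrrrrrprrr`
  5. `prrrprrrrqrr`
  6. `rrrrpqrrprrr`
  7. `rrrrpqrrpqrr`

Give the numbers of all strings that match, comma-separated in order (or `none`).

1 → match
2 → match
3 → match
4 → match
5 → match
6 → match
7 → match

1, 2, 3, 4, 5, 6, 7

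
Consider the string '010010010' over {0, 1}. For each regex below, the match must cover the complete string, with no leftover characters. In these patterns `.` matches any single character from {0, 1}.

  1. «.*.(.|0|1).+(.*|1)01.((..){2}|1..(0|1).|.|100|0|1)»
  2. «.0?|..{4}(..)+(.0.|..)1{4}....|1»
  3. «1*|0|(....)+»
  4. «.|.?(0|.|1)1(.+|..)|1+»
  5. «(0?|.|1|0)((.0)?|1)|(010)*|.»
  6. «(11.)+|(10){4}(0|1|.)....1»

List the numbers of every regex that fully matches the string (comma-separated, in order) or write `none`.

1 → no match
2 → no match
3 → no match
4 → match
5 → match
6 → no match

4, 5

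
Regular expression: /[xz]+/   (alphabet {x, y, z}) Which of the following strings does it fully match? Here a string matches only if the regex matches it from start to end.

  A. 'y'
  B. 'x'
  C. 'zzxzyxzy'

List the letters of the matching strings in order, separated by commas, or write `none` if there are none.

B

A → no match
B → match
C → no match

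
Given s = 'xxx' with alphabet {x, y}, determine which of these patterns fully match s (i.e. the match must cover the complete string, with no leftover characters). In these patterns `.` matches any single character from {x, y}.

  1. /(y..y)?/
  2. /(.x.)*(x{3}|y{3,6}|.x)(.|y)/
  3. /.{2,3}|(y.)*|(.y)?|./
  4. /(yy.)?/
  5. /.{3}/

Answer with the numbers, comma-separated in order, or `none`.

1 → no match
2 → match
3 → match
4 → no match
5 → match

2, 3, 5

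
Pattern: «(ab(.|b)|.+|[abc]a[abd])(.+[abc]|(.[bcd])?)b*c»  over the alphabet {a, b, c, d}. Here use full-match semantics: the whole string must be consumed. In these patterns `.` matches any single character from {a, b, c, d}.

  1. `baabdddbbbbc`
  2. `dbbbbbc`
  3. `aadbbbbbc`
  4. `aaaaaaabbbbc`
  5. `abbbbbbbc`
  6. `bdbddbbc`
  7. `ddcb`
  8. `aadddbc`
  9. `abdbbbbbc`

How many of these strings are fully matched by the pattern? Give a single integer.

8

1 → match
2 → match
3 → match
4 → match
5 → match
6 → match
7 → no match — must end with `c`
8 → match
9 → match
Total matched: 8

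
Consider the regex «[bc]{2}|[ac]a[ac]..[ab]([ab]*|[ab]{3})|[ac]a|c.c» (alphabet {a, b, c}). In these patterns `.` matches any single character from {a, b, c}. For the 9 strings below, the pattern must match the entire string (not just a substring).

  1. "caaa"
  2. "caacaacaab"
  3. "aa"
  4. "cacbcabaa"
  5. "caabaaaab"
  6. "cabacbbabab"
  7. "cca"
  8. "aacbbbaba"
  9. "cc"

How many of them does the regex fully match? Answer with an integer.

1. "caaa" → no match
2. "caacaacaab" → no match
3. "aa" → match
4. "cacbcabaa" → match
5. "caabaaaab" → match
6. "cabacbbabab" → no match
7. "cca" → no match
8. "aacbbbaba" → match
9. "cc" → match
Total matched: 5

5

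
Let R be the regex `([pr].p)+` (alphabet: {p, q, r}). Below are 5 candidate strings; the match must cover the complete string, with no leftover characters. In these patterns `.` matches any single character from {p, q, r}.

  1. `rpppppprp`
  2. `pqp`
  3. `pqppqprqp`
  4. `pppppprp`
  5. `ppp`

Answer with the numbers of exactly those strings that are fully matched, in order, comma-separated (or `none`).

1, 2, 3, 5

1 → match
2 → match
3 → match
4 → no match
5 → match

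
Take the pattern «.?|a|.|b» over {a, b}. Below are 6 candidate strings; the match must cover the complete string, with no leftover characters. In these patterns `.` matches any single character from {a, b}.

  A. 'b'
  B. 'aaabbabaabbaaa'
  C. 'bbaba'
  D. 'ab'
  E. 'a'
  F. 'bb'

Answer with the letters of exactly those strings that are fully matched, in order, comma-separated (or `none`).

A. 'b' → match
B → no match
C. 'bbaba' → no match
D. 'ab' → no match
E. 'a' → match
F. 'bb' → no match

A, E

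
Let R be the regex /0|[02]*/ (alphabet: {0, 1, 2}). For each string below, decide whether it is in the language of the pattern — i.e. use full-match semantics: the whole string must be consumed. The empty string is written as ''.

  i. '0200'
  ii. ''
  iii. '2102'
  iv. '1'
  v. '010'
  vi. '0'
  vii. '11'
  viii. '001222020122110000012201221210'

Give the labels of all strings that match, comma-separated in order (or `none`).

i, ii, vi

i → match
ii → match
iii → no match
iv → no match
v → no match
vi → match
vii → no match
viii → no match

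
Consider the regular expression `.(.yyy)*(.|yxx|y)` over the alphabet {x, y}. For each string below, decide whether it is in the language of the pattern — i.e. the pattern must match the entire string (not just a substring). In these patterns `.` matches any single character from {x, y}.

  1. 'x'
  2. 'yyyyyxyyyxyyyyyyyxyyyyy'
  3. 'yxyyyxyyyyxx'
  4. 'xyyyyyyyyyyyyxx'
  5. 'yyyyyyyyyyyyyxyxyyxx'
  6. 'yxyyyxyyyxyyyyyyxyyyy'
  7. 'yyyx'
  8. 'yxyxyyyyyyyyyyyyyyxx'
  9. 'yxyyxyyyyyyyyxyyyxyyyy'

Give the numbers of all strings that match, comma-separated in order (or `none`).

3

1 → no match
2 → no match
3 → match
4 → no match
5 → no match
6 → no match
7 → no match
8 → no match
9 → no match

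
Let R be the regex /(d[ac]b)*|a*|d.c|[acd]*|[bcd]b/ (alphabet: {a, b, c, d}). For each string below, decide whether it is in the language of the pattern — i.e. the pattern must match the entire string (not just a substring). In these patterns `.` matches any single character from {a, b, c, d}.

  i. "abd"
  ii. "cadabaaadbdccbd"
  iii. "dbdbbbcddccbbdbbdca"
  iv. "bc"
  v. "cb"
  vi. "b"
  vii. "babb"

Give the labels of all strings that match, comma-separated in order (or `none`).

v

i → no match
ii → no match
iii → no match
iv → no match
v → match
vi → no match
vii → no match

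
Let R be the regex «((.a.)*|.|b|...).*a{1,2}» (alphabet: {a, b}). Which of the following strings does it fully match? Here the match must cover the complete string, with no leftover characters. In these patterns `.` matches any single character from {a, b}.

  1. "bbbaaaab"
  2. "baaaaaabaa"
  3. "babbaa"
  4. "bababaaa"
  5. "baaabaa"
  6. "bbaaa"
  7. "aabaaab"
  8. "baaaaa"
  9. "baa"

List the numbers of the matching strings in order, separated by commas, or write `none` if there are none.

2, 3, 4, 5, 6, 8, 9

1 → no match — must end with "a"
2 → match
3 → match
4 → match
5 → match
6 → match
7 → no match — must end with "a"
8 → match
9 → match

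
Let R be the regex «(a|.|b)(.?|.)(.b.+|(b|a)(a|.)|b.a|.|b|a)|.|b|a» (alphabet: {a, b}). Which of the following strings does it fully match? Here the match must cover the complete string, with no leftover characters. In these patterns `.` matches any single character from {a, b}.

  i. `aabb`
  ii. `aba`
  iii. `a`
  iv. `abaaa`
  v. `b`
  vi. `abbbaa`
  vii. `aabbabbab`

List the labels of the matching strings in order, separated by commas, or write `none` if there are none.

i, ii, iii, v, vi, vii

i. `aabb` → match
ii. `aba` → match
iii. `a` → match
iv. `abaaa` → no match
v. `b` → match
vi. `abbbaa` → match
vii. `aabbabbab` → match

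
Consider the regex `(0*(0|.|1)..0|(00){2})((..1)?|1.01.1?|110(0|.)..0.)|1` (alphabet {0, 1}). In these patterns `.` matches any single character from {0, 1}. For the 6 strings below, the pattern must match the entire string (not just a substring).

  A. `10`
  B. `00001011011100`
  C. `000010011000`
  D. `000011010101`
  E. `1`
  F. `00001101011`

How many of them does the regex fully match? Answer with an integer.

3

A → no match
B → match
C → no match
D → match
E → match
F → no match
Total matched: 3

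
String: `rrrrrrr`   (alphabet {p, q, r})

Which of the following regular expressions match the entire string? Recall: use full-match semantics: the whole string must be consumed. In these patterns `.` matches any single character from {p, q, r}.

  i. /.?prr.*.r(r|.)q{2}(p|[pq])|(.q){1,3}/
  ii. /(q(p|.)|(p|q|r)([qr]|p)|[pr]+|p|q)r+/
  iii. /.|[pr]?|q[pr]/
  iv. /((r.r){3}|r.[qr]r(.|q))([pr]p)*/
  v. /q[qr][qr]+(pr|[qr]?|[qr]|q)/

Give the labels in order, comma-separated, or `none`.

i → no match
ii → match
iii → no match
iv → no match
v → no match — must start with `q`

ii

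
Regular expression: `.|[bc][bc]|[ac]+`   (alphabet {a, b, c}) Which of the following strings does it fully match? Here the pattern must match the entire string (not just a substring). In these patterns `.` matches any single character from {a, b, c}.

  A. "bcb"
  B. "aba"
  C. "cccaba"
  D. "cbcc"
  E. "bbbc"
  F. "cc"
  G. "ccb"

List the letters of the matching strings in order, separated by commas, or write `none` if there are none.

F

A → no match
B → no match
C → no match
D → no match
E → no match
F → match
G → no match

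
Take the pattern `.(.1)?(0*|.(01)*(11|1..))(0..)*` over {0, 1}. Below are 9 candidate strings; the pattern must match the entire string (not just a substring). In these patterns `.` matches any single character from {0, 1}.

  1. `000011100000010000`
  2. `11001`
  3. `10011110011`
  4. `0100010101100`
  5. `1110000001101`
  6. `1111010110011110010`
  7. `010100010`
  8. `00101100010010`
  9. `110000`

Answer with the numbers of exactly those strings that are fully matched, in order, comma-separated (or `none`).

1 → no match
2 → no match
3 → no match
4 → no match
5 → no match
6 → no match
7 → no match
8 → no match
9 → no match

none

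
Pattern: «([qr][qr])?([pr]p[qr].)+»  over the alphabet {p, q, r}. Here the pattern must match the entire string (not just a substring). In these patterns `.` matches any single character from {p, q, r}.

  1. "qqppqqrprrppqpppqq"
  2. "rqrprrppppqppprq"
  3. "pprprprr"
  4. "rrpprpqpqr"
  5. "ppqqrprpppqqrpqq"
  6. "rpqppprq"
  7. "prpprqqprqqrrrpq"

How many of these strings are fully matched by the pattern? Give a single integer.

4

1 → match
2 → no match
3 → match
4 → no match
5 → match
6 → match
7 → no match
Total matched: 4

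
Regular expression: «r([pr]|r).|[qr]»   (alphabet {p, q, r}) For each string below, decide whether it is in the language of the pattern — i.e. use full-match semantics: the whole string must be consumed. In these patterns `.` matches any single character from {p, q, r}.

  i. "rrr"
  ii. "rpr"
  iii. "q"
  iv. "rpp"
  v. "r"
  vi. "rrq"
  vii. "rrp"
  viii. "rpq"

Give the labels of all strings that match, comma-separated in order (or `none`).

i → match
ii → match
iii → match
iv → match
v → match
vi → match
vii → match
viii → match

i, ii, iii, iv, v, vi, vii, viii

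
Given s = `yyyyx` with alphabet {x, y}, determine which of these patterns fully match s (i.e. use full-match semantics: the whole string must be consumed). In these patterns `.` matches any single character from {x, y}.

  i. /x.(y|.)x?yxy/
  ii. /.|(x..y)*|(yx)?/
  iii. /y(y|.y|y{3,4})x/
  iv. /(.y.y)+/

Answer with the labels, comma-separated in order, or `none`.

iii

i → no match — must start with `x`
ii → no match
iii → match
iv → no match — must end with `y`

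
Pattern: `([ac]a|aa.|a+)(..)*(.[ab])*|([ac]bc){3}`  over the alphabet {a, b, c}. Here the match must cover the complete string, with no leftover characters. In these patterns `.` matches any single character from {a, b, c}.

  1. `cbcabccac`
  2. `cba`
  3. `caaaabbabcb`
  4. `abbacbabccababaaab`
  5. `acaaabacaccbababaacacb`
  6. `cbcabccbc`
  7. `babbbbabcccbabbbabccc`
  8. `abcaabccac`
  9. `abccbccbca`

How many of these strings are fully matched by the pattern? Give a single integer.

1. `cbcabccac` → no match
2. `cba` → no match
3. `caaaabbabcb` → no match
4 → no match
5 → no match
6. `cbcabccbc` → match
7 → no match
8. `abcaabccac` → no match
9. `abccbccbca` → no match
Total matched: 1

1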